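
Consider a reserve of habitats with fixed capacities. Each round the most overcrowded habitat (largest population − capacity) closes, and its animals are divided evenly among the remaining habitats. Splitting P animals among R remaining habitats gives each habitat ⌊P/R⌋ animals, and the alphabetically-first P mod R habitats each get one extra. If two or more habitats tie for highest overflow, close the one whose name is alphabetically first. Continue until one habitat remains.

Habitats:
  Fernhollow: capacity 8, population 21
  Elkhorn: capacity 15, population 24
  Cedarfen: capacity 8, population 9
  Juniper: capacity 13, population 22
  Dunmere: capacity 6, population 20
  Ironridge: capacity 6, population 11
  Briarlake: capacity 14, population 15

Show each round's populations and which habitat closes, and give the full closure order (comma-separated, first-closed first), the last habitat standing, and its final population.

Round 1: Briarlake=15 Cedarfen=9 Dunmere=20 Elkhorn=24 Fernhollow=21 Ironridge=11 Juniper=22 → close Dunmere (overflow 14)
  20÷6 = 3 each, +1 to first 2
Round 2: Briarlake=19 Cedarfen=13 Elkhorn=27 Fernhollow=24 Ironridge=14 Juniper=25 → close Fernhollow (overflow 16)
  24÷5 = 4 each, +1 to first 4
Round 3: Briarlake=24 Cedarfen=18 Elkhorn=32 Ironridge=19 Juniper=29 → close Elkhorn (overflow 17)
  32÷4 = 8 each, +1 to first 0
Round 4: Briarlake=32 Cedarfen=26 Ironridge=27 Juniper=37 → close Juniper (overflow 24)
  37÷3 = 12 each, +1 to first 1
Round 5: Briarlake=45 Cedarfen=38 Ironridge=39 → close Ironridge (overflow 33)
  39÷2 = 19 each, +1 to first 1
Round 6: Briarlake=65 Cedarfen=57 → close Briarlake (overflow 51)
  65÷1 = 65 each, +1 to first 0

Closure order: Dunmere, Fernhollow, Elkhorn, Juniper, Ironridge, Briarlake
Last habitat: Cedarfen with 122 animals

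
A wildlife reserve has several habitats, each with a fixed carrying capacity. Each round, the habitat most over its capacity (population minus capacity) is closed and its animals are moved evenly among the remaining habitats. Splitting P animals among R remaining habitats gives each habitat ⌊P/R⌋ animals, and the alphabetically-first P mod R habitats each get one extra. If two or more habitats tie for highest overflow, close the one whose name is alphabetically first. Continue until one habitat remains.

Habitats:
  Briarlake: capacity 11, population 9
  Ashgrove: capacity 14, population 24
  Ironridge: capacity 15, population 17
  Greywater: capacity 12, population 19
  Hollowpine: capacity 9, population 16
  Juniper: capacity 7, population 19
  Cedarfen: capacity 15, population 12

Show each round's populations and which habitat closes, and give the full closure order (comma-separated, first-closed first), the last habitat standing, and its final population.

Closure order: Juniper, Ashgrove, Greywater, Hollowpine, Ironridge, Briarlake
Last habitat: Cedarfen with 116 animals

Round 1: Ashgrove=24 Briarlake=9 Cedarfen=12 Greywater=19 Hollowpine=16 Ironridge=17 Juniper=19 → close Juniper (overflow 12)
  19÷6 = 3 each, +1 to first 1
Round 2: Ashgrove=28 Briarlake=12 Cedarfen=15 Greywater=22 Hollowpine=19 Ironridge=20 → close Ashgrove (overflow 14)
  28÷5 = 5 each, +1 to first 3
Round 3: Briarlake=18 Cedarfen=21 Greywater=28 Hollowpine=24 Ironridge=25 → close Greywater (overflow 16)
  28÷4 = 7 each, +1 to first 0
Round 4: Briarlake=25 Cedarfen=28 Hollowpine=31 Ironridge=32 → close Hollowpine (overflow 22)
  31÷3 = 10 each, +1 to first 1
Round 5: Briarlake=36 Cedarfen=38 Ironridge=42 → close Ironridge (overflow 27)
  42÷2 = 21 each, +1 to first 0
Round 6: Briarlake=57 Cedarfen=59 → close Briarlake (overflow 46)
  57÷1 = 57 each, +1 to first 0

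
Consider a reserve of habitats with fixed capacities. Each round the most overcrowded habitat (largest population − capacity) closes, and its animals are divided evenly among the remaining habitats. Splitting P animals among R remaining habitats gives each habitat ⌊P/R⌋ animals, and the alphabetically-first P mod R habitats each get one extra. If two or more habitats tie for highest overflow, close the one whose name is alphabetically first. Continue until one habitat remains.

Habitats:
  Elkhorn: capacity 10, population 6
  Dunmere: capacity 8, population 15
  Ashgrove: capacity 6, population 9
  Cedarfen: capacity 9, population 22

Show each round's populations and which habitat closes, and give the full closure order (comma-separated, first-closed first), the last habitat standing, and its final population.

Round 1: Ashgrove=9 Cedarfen=22 Dunmere=15 Elkhorn=6 → close Cedarfen (overflow 13)
  22÷3 = 7 each, +1 to first 1
Round 2: Ashgrove=17 Dunmere=22 Elkhorn=13 → close Dunmere (overflow 14)
  22÷2 = 11 each, +1 to first 0
Round 3: Ashgrove=28 Elkhorn=24 → close Ashgrove (overflow 22)
  28÷1 = 28 each, +1 to first 0

Closure order: Cedarfen, Dunmere, Ashgrove
Last habitat: Elkhorn with 52 animals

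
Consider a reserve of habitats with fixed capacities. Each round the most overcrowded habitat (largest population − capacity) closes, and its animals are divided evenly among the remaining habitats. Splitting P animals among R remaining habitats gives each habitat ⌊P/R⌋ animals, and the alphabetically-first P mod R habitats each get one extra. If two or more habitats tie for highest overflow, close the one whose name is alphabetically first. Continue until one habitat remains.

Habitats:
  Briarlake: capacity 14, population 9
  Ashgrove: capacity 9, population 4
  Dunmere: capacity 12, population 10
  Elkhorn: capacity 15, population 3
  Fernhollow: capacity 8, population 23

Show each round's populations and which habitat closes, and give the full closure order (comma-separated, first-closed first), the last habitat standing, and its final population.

Closure order: Fernhollow, Dunmere, Ashgrove, Briarlake
Last habitat: Elkhorn with 49 animals

Round 1: Ashgrove=4 Briarlake=9 Dunmere=10 Elkhorn=3 Fernhollow=23 → close Fernhollow (overflow 15)
  23÷4 = 5 each, +1 to first 3
Round 2: Ashgrove=10 Briarlake=15 Dunmere=16 Elkhorn=8 → close Dunmere (overflow 4)
  16÷3 = 5 each, +1 to first 1
Round 3: Ashgrove=16 Briarlake=20 Elkhorn=13 → close Ashgrove (overflow 7)
  16÷2 = 8 each, +1 to first 0
Round 4: Briarlake=28 Elkhorn=21 → close Briarlake (overflow 14)
  28÷1 = 28 each, +1 to first 0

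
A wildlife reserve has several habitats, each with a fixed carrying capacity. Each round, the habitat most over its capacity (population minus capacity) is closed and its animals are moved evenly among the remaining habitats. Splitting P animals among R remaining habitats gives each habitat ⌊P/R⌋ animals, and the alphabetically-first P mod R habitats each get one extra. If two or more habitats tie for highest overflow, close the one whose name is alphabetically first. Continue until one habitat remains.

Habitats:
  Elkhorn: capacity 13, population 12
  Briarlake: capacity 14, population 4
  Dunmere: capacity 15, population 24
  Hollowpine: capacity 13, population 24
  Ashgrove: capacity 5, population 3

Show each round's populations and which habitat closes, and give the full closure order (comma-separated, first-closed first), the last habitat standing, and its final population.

Round 1: Ashgrove=3 Briarlake=4 Dunmere=24 Elkhorn=12 Hollowpine=24 → close Hollowpine (overflow 11)
  24÷4 = 6 each, +1 to first 0
Round 2: Ashgrove=9 Briarlake=10 Dunmere=30 Elkhorn=18 → close Dunmere (overflow 15)
  30÷3 = 10 each, +1 to first 0
Round 3: Ashgrove=19 Briarlake=20 Elkhorn=28 → close Elkhorn (overflow 15)
  28÷2 = 14 each, +1 to first 0
Round 4: Ashgrove=33 Briarlake=34 → close Ashgrove (overflow 28)
  33÷1 = 33 each, +1 to first 0

Closure order: Hollowpine, Dunmere, Elkhorn, Ashgrove
Last habitat: Briarlake with 67 animals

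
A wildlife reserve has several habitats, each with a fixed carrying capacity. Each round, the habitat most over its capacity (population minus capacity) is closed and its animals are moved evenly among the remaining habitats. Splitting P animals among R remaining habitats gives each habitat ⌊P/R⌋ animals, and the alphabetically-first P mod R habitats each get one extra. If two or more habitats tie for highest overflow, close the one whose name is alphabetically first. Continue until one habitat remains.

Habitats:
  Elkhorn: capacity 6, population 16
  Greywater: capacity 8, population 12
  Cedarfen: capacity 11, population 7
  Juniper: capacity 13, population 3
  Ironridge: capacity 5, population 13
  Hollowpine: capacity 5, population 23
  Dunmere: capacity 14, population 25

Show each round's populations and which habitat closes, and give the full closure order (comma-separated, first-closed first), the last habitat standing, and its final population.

Round 1: Cedarfen=7 Dunmere=25 Elkhorn=16 Greywater=12 Hollowpine=23 Ironridge=13 Juniper=3 → close Hollowpine (overflow 18)
  23÷6 = 3 each, +1 to first 5
Round 2: Cedarfen=11 Dunmere=29 Elkhorn=20 Greywater=16 Ironridge=17 Juniper=6 → close Dunmere (overflow 15)
  29÷5 = 5 each, +1 to first 4
Round 3: Cedarfen=17 Elkhorn=26 Greywater=22 Ironridge=23 Juniper=11 → close Elkhorn (overflow 20)
  26÷4 = 6 each, +1 to first 2
Round 4: Cedarfen=24 Greywater=29 Ironridge=29 Juniper=17 → close Ironridge (overflow 24)
  29÷3 = 9 each, +1 to first 2
Round 5: Cedarfen=34 Greywater=39 Juniper=26 → close Greywater (overflow 31)
  39÷2 = 19 each, +1 to first 1
Round 6: Cedarfen=54 Juniper=45 → close Cedarfen (overflow 43)
  54÷1 = 54 each, +1 to first 0

Closure order: Hollowpine, Dunmere, Elkhorn, Ironridge, Greywater, Cedarfen
Last habitat: Juniper with 99 animals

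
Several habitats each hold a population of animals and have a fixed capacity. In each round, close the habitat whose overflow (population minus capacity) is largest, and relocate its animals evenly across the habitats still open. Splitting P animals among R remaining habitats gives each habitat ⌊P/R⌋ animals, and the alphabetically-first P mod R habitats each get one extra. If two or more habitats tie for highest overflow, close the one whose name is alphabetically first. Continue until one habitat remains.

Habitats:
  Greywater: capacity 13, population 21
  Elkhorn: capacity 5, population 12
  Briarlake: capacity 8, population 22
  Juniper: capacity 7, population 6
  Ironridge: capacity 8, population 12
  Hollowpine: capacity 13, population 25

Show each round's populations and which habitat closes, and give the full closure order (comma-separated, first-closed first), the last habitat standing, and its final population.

Round 1: Briarlake=22 Elkhorn=12 Greywater=21 Hollowpine=25 Ironridge=12 Juniper=6 → close Briarlake (overflow 14)
  22÷5 = 4 each, +1 to first 2
Round 2: Elkhorn=17 Greywater=26 Hollowpine=29 Ironridge=16 Juniper=10 → close Hollowpine (overflow 16)
  29÷4 = 7 each, +1 to first 1
Round 3: Elkhorn=25 Greywater=33 Ironridge=23 Juniper=17 → close Elkhorn (overflow 20)
  25÷3 = 8 each, +1 to first 1
Round 4: Greywater=42 Ironridge=31 Juniper=25 → close Greywater (overflow 29)
  42÷2 = 21 each, +1 to first 0
Round 5: Ironridge=52 Juniper=46 → close Ironridge (overflow 44)
  52÷1 = 52 each, +1 to first 0

Closure order: Briarlake, Hollowpine, Elkhorn, Greywater, Ironridge
Last habitat: Juniper with 98 animals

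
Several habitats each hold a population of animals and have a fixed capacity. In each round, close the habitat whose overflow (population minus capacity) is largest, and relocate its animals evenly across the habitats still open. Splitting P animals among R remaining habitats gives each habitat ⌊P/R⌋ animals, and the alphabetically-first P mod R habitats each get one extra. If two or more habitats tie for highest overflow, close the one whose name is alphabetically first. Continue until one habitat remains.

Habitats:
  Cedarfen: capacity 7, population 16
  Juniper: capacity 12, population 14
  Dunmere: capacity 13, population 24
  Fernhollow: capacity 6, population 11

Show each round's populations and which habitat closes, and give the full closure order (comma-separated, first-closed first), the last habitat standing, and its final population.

Round 1: Cedarfen=16 Dunmere=24 Fernhollow=11 Juniper=14 → close Dunmere (overflow 11)
  24÷3 = 8 each, +1 to first 0
Round 2: Cedarfen=24 Fernhollow=19 Juniper=22 → close Cedarfen (overflow 17)
  24÷2 = 12 each, +1 to first 0
Round 3: Fernhollow=31 Juniper=34 → close Fernhollow (overflow 25)
  31÷1 = 31 each, +1 to first 0

Closure order: Dunmere, Cedarfen, Fernhollow
Last habitat: Juniper with 65 animals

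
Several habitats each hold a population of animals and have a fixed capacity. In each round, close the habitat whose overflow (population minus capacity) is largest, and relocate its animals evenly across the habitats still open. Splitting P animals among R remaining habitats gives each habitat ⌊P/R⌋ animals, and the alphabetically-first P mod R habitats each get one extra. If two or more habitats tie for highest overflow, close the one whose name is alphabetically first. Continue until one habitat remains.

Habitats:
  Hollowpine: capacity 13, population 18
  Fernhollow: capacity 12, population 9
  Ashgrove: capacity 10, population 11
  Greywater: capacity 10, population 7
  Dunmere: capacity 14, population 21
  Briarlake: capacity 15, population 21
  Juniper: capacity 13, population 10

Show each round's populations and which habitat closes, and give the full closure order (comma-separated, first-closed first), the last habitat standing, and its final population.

Closure order: Dunmere, Briarlake, Hollowpine, Ashgrove, Fernhollow, Greywater
Last habitat: Juniper with 97 animals

Round 1: Ashgrove=11 Briarlake=21 Dunmere=21 Fernhollow=9 Greywater=7 Hollowpine=18 Juniper=10 → close Dunmere (overflow 7)
  21÷6 = 3 each, +1 to first 3
Round 2: Ashgrove=15 Briarlake=25 Fernhollow=13 Greywater=10 Hollowpine=21 Juniper=13 → close Briarlake (overflow 10)
  25÷5 = 5 each, +1 to first 0
Round 3: Ashgrove=20 Fernhollow=18 Greywater=15 Hollowpine=26 Juniper=18 → close Hollowpine (overflow 13)
  26÷4 = 6 each, +1 to first 2
Round 4: Ashgrove=27 Fernhollow=25 Greywater=21 Juniper=24 → close Ashgrove (overflow 17)
  27÷3 = 9 each, +1 to first 0
Round 5: Fernhollow=34 Greywater=30 Juniper=33 → close Fernhollow (overflow 22)
  34÷2 = 17 each, +1 to first 0
Round 6: Greywater=47 Juniper=50 → close Greywater (overflow 37)
  47÷1 = 47 each, +1 to first 0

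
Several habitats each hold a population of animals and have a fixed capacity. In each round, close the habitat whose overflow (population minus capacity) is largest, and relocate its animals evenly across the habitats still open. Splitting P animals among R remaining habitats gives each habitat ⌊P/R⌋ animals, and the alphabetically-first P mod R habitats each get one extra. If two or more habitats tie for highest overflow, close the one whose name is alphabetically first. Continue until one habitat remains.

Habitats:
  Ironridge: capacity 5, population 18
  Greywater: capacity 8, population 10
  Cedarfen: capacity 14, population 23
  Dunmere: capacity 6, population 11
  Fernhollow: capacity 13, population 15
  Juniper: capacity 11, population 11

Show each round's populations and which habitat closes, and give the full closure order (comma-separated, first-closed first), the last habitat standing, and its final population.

Round 1: Cedarfen=23 Dunmere=11 Fernhollow=15 Greywater=10 Ironridge=18 Juniper=11 → close Ironridge (overflow 13)
  18÷5 = 3 each, +1 to first 3
Round 2: Cedarfen=27 Dunmere=15 Fernhollow=19 Greywater=13 Juniper=14 → close Cedarfen (overflow 13)
  27÷4 = 6 each, +1 to first 3
Round 3: Dunmere=22 Fernhollow=26 Greywater=20 Juniper=20 → close Dunmere (overflow 16)
  22÷3 = 7 each, +1 to first 1
Round 4: Fernhollow=34 Greywater=27 Juniper=27 → close Fernhollow (overflow 21)
  34÷2 = 17 each, +1 to first 0
Round 5: Greywater=44 Juniper=44 → close Greywater (overflow 36)
  44÷1 = 44 each, +1 to first 0

Closure order: Ironridge, Cedarfen, Dunmere, Fernhollow, Greywater
Last habitat: Juniper with 88 animals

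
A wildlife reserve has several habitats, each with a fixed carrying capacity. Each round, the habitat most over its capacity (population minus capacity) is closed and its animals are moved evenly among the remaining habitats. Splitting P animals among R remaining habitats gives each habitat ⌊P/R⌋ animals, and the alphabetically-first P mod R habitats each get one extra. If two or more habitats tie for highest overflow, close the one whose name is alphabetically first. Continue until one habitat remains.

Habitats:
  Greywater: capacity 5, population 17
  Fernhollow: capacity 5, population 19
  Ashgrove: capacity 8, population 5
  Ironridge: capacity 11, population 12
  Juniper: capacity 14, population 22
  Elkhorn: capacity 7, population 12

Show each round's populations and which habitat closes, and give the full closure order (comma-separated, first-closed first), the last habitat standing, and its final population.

Closure order: Fernhollow, Greywater, Juniper, Elkhorn, Ironridge
Last habitat: Ashgrove with 87 animals

Round 1: Ashgrove=5 Elkhorn=12 Fernhollow=19 Greywater=17 Ironridge=12 Juniper=22 → close Fernhollow (overflow 14)
  19÷5 = 3 each, +1 to first 4
Round 2: Ashgrove=9 Elkhorn=16 Greywater=21 Ironridge=16 Juniper=25 → close Greywater (overflow 16)
  21÷4 = 5 each, +1 to first 1
Round 3: Ashgrove=15 Elkhorn=21 Ironridge=21 Juniper=30 → close Juniper (overflow 16)
  30÷3 = 10 each, +1 to first 0
Round 4: Ashgrove=25 Elkhorn=31 Ironridge=31 → close Elkhorn (overflow 24)
  31÷2 = 15 each, +1 to first 1
Round 5: Ashgrove=41 Ironridge=46 → close Ironridge (overflow 35)
  46÷1 = 46 each, +1 to first 0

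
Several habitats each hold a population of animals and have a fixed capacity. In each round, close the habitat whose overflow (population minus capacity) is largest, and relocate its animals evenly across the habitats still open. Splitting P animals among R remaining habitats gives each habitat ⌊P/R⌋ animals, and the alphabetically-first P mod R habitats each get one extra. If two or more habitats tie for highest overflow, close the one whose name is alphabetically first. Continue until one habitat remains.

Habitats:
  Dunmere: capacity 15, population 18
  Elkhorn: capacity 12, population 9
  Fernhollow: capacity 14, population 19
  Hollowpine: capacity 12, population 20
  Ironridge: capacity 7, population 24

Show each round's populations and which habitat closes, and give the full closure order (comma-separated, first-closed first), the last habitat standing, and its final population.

Closure order: Ironridge, Hollowpine, Fernhollow, Dunmere
Last habitat: Elkhorn with 90 animals

Round 1: Dunmere=18 Elkhorn=9 Fernhollow=19 Hollowpine=20 Ironridge=24 → close Ironridge (overflow 17)
  24÷4 = 6 each, +1 to first 0
Round 2: Dunmere=24 Elkhorn=15 Fernhollow=25 Hollowpine=26 → close Hollowpine (overflow 14)
  26÷3 = 8 each, +1 to first 2
Round 3: Dunmere=33 Elkhorn=24 Fernhollow=33 → close Fernhollow (overflow 19)
  33÷2 = 16 each, +1 to first 1
Round 4: Dunmere=50 Elkhorn=40 → close Dunmere (overflow 35)
  50÷1 = 50 each, +1 to first 0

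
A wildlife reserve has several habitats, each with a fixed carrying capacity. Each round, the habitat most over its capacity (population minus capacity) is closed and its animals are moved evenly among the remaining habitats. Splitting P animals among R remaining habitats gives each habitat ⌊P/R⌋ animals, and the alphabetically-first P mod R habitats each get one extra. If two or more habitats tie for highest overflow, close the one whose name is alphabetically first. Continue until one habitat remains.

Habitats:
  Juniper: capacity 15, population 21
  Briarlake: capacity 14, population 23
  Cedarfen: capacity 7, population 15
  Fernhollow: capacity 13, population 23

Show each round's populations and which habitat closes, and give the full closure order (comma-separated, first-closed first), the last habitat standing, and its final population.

Closure order: Fernhollow, Briarlake, Cedarfen
Last habitat: Juniper with 82 animals

Round 1: Briarlake=23 Cedarfen=15 Fernhollow=23 Juniper=21 → close Fernhollow (overflow 10)
  23÷3 = 7 each, +1 to first 2
Round 2: Briarlake=31 Cedarfen=23 Juniper=28 → close Briarlake (overflow 17)
  31÷2 = 15 each, +1 to first 1
Round 3: Cedarfen=39 Juniper=43 → close Cedarfen (overflow 32)
  39÷1 = 39 each, +1 to first 0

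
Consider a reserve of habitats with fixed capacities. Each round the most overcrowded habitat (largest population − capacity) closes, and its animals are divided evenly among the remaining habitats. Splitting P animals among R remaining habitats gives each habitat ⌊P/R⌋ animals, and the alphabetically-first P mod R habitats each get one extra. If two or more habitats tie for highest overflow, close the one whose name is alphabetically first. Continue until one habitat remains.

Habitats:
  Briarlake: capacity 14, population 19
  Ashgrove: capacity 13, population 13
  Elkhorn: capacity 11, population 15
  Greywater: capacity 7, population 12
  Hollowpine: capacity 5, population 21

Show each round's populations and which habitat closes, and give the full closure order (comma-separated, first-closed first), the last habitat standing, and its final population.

Closure order: Hollowpine, Briarlake, Greywater, Elkhorn
Last habitat: Ashgrove with 80 animals

Round 1: Ashgrove=13 Briarlake=19 Elkhorn=15 Greywater=12 Hollowpine=21 → close Hollowpine (overflow 16)
  21÷4 = 5 each, +1 to first 1
Round 2: Ashgrove=19 Briarlake=24 Elkhorn=20 Greywater=17 → close Briarlake (overflow 10)
  24÷3 = 8 each, +1 to first 0
Round 3: Ashgrove=27 Elkhorn=28 Greywater=25 → close Greywater (overflow 18)
  25÷2 = 12 each, +1 to first 1
Round 4: Ashgrove=40 Elkhorn=40 → close Elkhorn (overflow 29)
  40÷1 = 40 each, +1 to first 0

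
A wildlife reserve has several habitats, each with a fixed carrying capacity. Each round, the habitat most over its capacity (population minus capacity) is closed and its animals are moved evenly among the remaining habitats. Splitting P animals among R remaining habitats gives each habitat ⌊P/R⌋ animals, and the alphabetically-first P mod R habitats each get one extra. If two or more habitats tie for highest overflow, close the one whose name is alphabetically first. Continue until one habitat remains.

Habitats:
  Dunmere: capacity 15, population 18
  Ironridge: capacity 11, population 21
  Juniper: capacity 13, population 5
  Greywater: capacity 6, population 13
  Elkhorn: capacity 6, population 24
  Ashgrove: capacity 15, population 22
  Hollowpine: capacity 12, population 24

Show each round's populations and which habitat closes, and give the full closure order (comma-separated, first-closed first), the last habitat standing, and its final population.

Round 1: Ashgrove=22 Dunmere=18 Elkhorn=24 Greywater=13 Hollowpine=24 Ironridge=21 Juniper=5 → close Elkhorn (overflow 18)
  24÷6 = 4 each, +1 to first 0
Round 2: Ashgrove=26 Dunmere=22 Greywater=17 Hollowpine=28 Ironridge=25 Juniper=9 → close Hollowpine (overflow 16)
  28÷5 = 5 each, +1 to first 3
Round 3: Ashgrove=32 Dunmere=28 Greywater=23 Ironridge=30 Juniper=14 → close Ironridge (overflow 19)
  30÷4 = 7 each, +1 to first 2
Round 4: Ashgrove=40 Dunmere=36 Greywater=30 Juniper=21 → close Ashgrove (overflow 25)
  40÷3 = 13 each, +1 to first 1
Round 5: Dunmere=50 Greywater=43 Juniper=34 → close Greywater (overflow 37)
  43÷2 = 21 each, +1 to first 1
Round 6: Dunmere=72 Juniper=55 → close Dunmere (overflow 57)
  72÷1 = 72 each, +1 to first 0

Closure order: Elkhorn, Hollowpine, Ironridge, Ashgrove, Greywater, Dunmere
Last habitat: Juniper with 127 animals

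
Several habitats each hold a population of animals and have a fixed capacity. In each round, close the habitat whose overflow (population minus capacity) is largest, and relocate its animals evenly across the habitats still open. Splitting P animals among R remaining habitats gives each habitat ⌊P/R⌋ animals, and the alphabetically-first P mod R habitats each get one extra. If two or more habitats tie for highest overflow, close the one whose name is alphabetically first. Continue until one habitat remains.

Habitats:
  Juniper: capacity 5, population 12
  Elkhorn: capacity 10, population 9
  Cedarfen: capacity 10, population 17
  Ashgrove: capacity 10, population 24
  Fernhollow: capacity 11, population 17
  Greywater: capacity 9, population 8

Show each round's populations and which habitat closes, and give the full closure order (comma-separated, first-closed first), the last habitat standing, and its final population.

Round 1: Ashgrove=24 Cedarfen=17 Elkhorn=9 Fernhollow=17 Greywater=8 Juniper=12 → close Ashgrove (overflow 14)
  24÷5 = 4 each, +1 to first 4
Round 2: Cedarfen=22 Elkhorn=14 Fernhollow=22 Greywater=13 Juniper=16 → close Cedarfen (overflow 12)
  22÷4 = 5 each, +1 to first 2
Round 3: Elkhorn=20 Fernhollow=28 Greywater=18 Juniper=21 → close Fernhollow (overflow 17)
  28÷3 = 9 each, +1 to first 1
Round 4: Elkhorn=30 Greywater=27 Juniper=30 → close Juniper (overflow 25)
  30÷2 = 15 each, +1 to first 0
Round 5: Elkhorn=45 Greywater=42 → close Elkhorn (overflow 35)
  45÷1 = 45 each, +1 to first 0

Closure order: Ashgrove, Cedarfen, Fernhollow, Juniper, Elkhorn
Last habitat: Greywater with 87 animals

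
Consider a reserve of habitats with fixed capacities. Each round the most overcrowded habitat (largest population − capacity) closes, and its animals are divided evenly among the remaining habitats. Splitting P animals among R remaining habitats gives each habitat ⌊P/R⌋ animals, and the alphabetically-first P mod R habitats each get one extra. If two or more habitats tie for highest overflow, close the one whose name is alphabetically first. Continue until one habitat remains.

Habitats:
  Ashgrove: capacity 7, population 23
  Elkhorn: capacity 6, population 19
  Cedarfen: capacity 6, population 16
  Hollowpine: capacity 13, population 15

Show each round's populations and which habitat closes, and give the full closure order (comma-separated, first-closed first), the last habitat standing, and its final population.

Closure order: Ashgrove, Elkhorn, Cedarfen
Last habitat: Hollowpine with 73 animals

Round 1: Ashgrove=23 Cedarfen=16 Elkhorn=19 Hollowpine=15 → close Ashgrove (overflow 16)
  23÷3 = 7 each, +1 to first 2
Round 2: Cedarfen=24 Elkhorn=27 Hollowpine=22 → close Elkhorn (overflow 21)
  27÷2 = 13 each, +1 to first 1
Round 3: Cedarfen=38 Hollowpine=35 → close Cedarfen (overflow 32)
  38÷1 = 38 each, +1 to first 0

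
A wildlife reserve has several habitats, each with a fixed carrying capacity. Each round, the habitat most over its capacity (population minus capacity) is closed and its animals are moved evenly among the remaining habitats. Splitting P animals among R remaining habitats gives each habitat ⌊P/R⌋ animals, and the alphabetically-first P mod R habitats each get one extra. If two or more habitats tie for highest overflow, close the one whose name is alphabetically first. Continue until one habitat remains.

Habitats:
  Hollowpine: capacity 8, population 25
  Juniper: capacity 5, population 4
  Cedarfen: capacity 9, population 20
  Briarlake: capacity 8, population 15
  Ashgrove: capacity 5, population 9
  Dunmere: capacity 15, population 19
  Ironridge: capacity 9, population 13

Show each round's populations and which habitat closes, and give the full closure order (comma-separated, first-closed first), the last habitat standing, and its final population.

Closure order: Hollowpine, Cedarfen, Briarlake, Ashgrove, Dunmere, Ironridge
Last habitat: Juniper with 105 animals

Round 1: Ashgrove=9 Briarlake=15 Cedarfen=20 Dunmere=19 Hollowpine=25 Ironridge=13 Juniper=4 → close Hollowpine (overflow 17)
  25÷6 = 4 each, +1 to first 1
Round 2: Ashgrove=14 Briarlake=19 Cedarfen=24 Dunmere=23 Ironridge=17 Juniper=8 → close Cedarfen (overflow 15)
  24÷5 = 4 each, +1 to first 4
Round 3: Ashgrove=19 Briarlake=24 Dunmere=28 Ironridge=22 Juniper=12 → close Briarlake (overflow 16)
  24÷4 = 6 each, +1 to first 0
Round 4: Ashgrove=25 Dunmere=34 Ironridge=28 Juniper=18 → close Ashgrove (overflow 20)
  25÷3 = 8 each, +1 to first 1
Round 5: Dunmere=43 Ironridge=36 Juniper=26 → close Dunmere (overflow 28)
  43÷2 = 21 each, +1 to first 1
Round 6: Ironridge=58 Juniper=47 → close Ironridge (overflow 49)
  58÷1 = 58 each, +1 to first 0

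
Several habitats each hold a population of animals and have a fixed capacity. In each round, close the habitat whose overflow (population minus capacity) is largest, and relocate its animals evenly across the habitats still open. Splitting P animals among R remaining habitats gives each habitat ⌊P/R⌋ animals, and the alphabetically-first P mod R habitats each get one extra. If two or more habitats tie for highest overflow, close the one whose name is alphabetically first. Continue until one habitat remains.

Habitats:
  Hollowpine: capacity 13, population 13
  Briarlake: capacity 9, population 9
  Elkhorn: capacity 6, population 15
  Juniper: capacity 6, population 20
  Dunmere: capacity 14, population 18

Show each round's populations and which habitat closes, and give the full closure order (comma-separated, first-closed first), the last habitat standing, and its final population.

Closure order: Juniper, Elkhorn, Dunmere, Briarlake
Last habitat: Hollowpine with 75 animals

Round 1: Briarlake=9 Dunmere=18 Elkhorn=15 Hollowpine=13 Juniper=20 → close Juniper (overflow 14)
  20÷4 = 5 each, +1 to first 0
Round 2: Briarlake=14 Dunmere=23 Elkhorn=20 Hollowpine=18 → close Elkhorn (overflow 14)
  20÷3 = 6 each, +1 to first 2
Round 3: Briarlake=21 Dunmere=30 Hollowpine=24 → close Dunmere (overflow 16)
  30÷2 = 15 each, +1 to first 0
Round 4: Briarlake=36 Hollowpine=39 → close Briarlake (overflow 27)
  36÷1 = 36 each, +1 to first 0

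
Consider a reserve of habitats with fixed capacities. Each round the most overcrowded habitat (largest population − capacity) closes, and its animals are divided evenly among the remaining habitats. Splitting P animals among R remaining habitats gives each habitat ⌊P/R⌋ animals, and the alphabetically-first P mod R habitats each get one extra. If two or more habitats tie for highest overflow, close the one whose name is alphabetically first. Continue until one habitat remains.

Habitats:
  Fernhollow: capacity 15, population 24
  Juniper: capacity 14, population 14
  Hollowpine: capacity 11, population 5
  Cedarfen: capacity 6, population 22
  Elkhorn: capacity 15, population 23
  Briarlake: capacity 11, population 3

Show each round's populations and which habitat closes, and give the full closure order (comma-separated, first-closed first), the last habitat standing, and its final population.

Closure order: Cedarfen, Elkhorn, Fernhollow, Juniper, Hollowpine
Last habitat: Briarlake with 91 animals

Round 1: Briarlake=3 Cedarfen=22 Elkhorn=23 Fernhollow=24 Hollowpine=5 Juniper=14 → close Cedarfen (overflow 16)
  22÷5 = 4 each, +1 to first 2
Round 2: Briarlake=8 Elkhorn=28 Fernhollow=28 Hollowpine=9 Juniper=18 → close Elkhorn (overflow 13)
  28÷4 = 7 each, +1 to first 0
Round 3: Briarlake=15 Fernhollow=35 Hollowpine=16 Juniper=25 → close Fernhollow (overflow 20)
  35÷3 = 11 each, +1 to first 2
Round 4: Briarlake=27 Hollowpine=28 Juniper=36 → close Juniper (overflow 22)
  36÷2 = 18 each, +1 to first 0
Round 5: Briarlake=45 Hollowpine=46 → close Hollowpine (overflow 35)
  46÷1 = 46 each, +1 to first 0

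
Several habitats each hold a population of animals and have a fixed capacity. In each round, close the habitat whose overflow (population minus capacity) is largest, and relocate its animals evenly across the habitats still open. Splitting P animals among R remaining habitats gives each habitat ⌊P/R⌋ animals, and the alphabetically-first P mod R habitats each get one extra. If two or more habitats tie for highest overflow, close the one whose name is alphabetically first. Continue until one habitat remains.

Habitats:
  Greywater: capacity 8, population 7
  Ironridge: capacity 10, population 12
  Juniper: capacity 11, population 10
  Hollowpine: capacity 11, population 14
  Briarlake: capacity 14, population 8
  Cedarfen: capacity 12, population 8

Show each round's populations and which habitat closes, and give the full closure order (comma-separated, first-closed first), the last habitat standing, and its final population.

Closure order: Hollowpine, Ironridge, Greywater, Cedarfen, Juniper
Last habitat: Briarlake with 59 animals

Round 1: Briarlake=8 Cedarfen=8 Greywater=7 Hollowpine=14 Ironridge=12 Juniper=10 → close Hollowpine (overflow 3)
  14÷5 = 2 each, +1 to first 4
Round 2: Briarlake=11 Cedarfen=11 Greywater=10 Ironridge=15 Juniper=12 → close Ironridge (overflow 5)
  15÷4 = 3 each, +1 to first 3
Round 3: Briarlake=15 Cedarfen=15 Greywater=14 Juniper=15 → close Greywater (overflow 6)
  14÷3 = 4 each, +1 to first 2
Round 4: Briarlake=20 Cedarfen=20 Juniper=19 → close Cedarfen (overflow 8)
  20÷2 = 10 each, +1 to first 0
Round 5: Briarlake=30 Juniper=29 → close Juniper (overflow 18)
  29÷1 = 29 each, +1 to first 0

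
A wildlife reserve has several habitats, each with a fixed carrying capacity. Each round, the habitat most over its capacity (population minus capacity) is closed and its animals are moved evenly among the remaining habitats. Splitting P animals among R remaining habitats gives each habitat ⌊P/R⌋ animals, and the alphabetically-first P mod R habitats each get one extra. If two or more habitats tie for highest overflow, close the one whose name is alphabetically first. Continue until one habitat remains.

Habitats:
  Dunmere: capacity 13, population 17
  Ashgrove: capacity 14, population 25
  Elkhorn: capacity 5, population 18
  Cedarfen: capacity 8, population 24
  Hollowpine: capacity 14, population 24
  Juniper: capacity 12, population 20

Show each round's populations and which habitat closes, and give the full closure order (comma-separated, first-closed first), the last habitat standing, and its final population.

Closure order: Cedarfen, Elkhorn, Ashgrove, Hollowpine, Juniper
Last habitat: Dunmere with 128 animals

Round 1: Ashgrove=25 Cedarfen=24 Dunmere=17 Elkhorn=18 Hollowpine=24 Juniper=20 → close Cedarfen (overflow 16)
  24÷5 = 4 each, +1 to first 4
Round 2: Ashgrove=30 Dunmere=22 Elkhorn=23 Hollowpine=29 Juniper=24 → close Elkhorn (overflow 18)
  23÷4 = 5 each, +1 to first 3
Round 3: Ashgrove=36 Dunmere=28 Hollowpine=35 Juniper=29 → close Ashgrove (overflow 22)
  36÷3 = 12 each, +1 to first 0
Round 4: Dunmere=40 Hollowpine=47 Juniper=41 → close Hollowpine (overflow 33)
  47÷2 = 23 each, +1 to first 1
Round 5: Dunmere=64 Juniper=64 → close Juniper (overflow 52)
  64÷1 = 64 each, +1 to first 0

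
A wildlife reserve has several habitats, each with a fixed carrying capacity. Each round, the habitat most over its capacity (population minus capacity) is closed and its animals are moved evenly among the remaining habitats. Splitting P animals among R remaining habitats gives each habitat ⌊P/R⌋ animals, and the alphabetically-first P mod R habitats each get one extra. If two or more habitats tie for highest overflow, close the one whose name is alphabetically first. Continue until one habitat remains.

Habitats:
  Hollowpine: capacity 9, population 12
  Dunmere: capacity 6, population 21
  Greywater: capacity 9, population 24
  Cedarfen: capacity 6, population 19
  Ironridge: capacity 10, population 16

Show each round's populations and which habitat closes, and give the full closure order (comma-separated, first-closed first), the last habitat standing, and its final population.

Round 1: Cedarfen=19 Dunmere=21 Greywater=24 Hollowpine=12 Ironridge=16 → close Dunmere (overflow 15)
  21÷4 = 5 each, +1 to first 1
Round 2: Cedarfen=25 Greywater=29 Hollowpine=17 Ironridge=21 → close Greywater (overflow 20)
  29÷3 = 9 each, +1 to first 2
Round 3: Cedarfen=35 Hollowpine=27 Ironridge=30 → close Cedarfen (overflow 29)
  35÷2 = 17 each, +1 to first 1
Round 4: Hollowpine=45 Ironridge=47 → close Ironridge (overflow 37)
  47÷1 = 47 each, +1 to first 0

Closure order: Dunmere, Greywater, Cedarfen, Ironridge
Last habitat: Hollowpine with 92 animals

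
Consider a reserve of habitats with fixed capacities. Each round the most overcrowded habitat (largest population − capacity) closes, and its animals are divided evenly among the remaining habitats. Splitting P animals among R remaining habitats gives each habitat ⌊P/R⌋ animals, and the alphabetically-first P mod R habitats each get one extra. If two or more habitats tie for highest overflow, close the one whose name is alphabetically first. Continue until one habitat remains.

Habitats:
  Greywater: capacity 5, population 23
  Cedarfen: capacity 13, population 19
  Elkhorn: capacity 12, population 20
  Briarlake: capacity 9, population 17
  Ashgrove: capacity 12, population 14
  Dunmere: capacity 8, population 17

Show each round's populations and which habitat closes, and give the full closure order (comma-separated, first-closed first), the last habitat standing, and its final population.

Closure order: Greywater, Briarlake, Dunmere, Cedarfen, Elkhorn
Last habitat: Ashgrove with 110 animals

Round 1: Ashgrove=14 Briarlake=17 Cedarfen=19 Dunmere=17 Elkhorn=20 Greywater=23 → close Greywater (overflow 18)
  23÷5 = 4 each, +1 to first 3
Round 2: Ashgrove=19 Briarlake=22 Cedarfen=24 Dunmere=21 Elkhorn=24 → close Briarlake (overflow 13)
  22÷4 = 5 each, +1 to first 2
Round 3: Ashgrove=25 Cedarfen=30 Dunmere=26 Elkhorn=29 → close Dunmere (overflow 18)
  26÷3 = 8 each, +1 to first 2
Round 4: Ashgrove=34 Cedarfen=39 Elkhorn=37 → close Cedarfen (overflow 26)
  39÷2 = 19 each, +1 to first 1
Round 5: Ashgrove=54 Elkhorn=56 → close Elkhorn (overflow 44)
  56÷1 = 56 each, +1 to first 0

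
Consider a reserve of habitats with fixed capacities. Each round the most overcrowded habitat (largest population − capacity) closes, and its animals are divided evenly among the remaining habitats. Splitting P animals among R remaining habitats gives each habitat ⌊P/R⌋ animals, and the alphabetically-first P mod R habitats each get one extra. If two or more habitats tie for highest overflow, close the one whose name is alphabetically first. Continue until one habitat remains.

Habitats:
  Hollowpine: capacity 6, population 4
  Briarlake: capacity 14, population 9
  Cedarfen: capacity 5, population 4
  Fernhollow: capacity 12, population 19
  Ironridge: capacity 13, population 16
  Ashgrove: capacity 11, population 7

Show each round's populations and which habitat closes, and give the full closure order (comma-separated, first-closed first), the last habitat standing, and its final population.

Round 1: Ashgrove=7 Briarlake=9 Cedarfen=4 Fernhollow=19 Hollowpine=4 Ironridge=16 → close Fernhollow (overflow 7)
  19÷5 = 3 each, +1 to first 4
Round 2: Ashgrove=11 Briarlake=13 Cedarfen=8 Hollowpine=8 Ironridge=19 → close Ironridge (overflow 6)
  19÷4 = 4 each, +1 to first 3
Round 3: Ashgrove=16 Briarlake=18 Cedarfen=13 Hollowpine=12 → close Cedarfen (overflow 8)
  13÷3 = 4 each, +1 to first 1
Round 4: Ashgrove=21 Briarlake=22 Hollowpine=16 → close Ashgrove (overflow 10)
  21÷2 = 10 each, +1 to first 1
Round 5: Briarlake=33 Hollowpine=26 → close Hollowpine (overflow 20)
  26÷1 = 26 each, +1 to first 0

Closure order: Fernhollow, Ironridge, Cedarfen, Ashgrove, Hollowpine
Last habitat: Briarlake with 59 animals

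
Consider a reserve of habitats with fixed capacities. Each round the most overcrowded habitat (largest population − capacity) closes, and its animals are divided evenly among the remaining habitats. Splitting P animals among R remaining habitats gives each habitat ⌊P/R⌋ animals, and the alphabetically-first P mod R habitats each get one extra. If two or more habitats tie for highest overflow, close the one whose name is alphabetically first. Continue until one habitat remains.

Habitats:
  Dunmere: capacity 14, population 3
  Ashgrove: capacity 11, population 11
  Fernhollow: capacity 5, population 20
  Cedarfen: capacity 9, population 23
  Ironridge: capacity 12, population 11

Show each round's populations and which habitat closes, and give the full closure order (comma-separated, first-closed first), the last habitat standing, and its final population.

Closure order: Fernhollow, Cedarfen, Ashgrove, Ironridge
Last habitat: Dunmere with 68 animals

Round 1: Ashgrove=11 Cedarfen=23 Dunmere=3 Fernhollow=20 Ironridge=11 → close Fernhollow (overflow 15)
  20÷4 = 5 each, +1 to first 0
Round 2: Ashgrove=16 Cedarfen=28 Dunmere=8 Ironridge=16 → close Cedarfen (overflow 19)
  28÷3 = 9 each, +1 to first 1
Round 3: Ashgrove=26 Dunmere=17 Ironridge=25 → close Ashgrove (overflow 15)
  26÷2 = 13 each, +1 to first 0
Round 4: Dunmere=30 Ironridge=38 → close Ironridge (overflow 26)
  38÷1 = 38 each, +1 to first 0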